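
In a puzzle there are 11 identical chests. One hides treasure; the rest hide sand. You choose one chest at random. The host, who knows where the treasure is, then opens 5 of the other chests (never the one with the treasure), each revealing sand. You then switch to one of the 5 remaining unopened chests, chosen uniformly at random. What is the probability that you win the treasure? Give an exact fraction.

2/11

Your original chest holds the treasure with probability 1/11, so the other 10 collectively hold it with probability 10/11.
The host can always find 5 empty chests to open, so the reveals don't change that 10/11; it is now spread over the 5 remaining unopened chests.
P(win by switching) = (10/11) · (1/5) = 2/11.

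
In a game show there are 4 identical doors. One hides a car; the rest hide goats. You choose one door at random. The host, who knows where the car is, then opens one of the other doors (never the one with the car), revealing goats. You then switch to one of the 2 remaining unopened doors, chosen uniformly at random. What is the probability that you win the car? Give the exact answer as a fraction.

Your original door holds the car with probability 1/4, so the other 3 collectively hold it with probability 3/4.
The host can always find an empty door to open, so this doesn't change that 3/4; it is now spread over the 2 remaining unopened doors.
P(win by switching) = (3/4) · (1/2) = 3/8.

3/8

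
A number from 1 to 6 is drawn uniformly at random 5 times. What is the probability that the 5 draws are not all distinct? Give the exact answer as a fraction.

P(all 5 different) = 6/6 · 5/6 · ··· · 2/6 = 5/54.
P(at least two equal) = 1 − 5/54 = 49/54.

49/54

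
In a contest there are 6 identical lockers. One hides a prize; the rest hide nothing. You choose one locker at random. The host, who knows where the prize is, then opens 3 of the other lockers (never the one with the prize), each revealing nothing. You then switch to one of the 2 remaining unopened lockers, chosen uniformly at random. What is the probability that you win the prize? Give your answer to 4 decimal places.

0.4167

Your original locker holds the prize with probability 1/6, so the other 5 collectively hold it with probability 5/6.
The host can always find 3 empty lockers to open, so the reveals don't change that 5/6; it is now spread over the 2 remaining unopened lockers.
P(win by switching) = (5/6) · (1/2) = 5/12 ≈ 0.4167.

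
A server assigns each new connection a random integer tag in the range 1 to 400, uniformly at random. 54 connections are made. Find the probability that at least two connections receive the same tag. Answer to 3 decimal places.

It's easier to compute the probability that all 54 are distinct.
P(all distinct) = 400/400 · 399/400 · ··· · 347/400 ≈ 0.024.
So the probability of at least one match is 1 − 0.024 = 0.976.

0.976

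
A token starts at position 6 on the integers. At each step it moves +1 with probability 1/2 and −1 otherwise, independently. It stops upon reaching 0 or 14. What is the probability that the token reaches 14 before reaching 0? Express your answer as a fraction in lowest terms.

With a fair step, P(i) = ½P(i−1) + ½P(i+1) with P(0)=0, P(14)=1 has the linear solution P(i) = i/14.
P(6) = 6/14 = 3/7.

3/7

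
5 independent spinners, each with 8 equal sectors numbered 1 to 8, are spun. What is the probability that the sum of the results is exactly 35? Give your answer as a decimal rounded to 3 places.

0.004

There are 8^5 = 32768 equally likely outcomes.
The number of ordered 5-tuples from {1,…,8} summing to 35 is 126.
P(sum = 35) = 126/32768 = 63/16384 ≈ 0.004.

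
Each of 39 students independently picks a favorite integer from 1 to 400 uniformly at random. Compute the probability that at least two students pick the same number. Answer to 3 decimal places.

0.853

It's easier to compute the probability that all 39 are distinct.
P(all distinct) = 400/400 · 399/400 · ··· · 362/400 ≈ 0.147.
So the probability of at least one match is 1 − 0.147 = 0.853.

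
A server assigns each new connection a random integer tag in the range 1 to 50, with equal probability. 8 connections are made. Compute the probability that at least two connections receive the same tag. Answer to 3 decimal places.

It's easier to compute the probability that all 8 are distinct.
P(all distinct) = 50/50 · 49/50 · ··· · 43/50 ≈ 0.554.
So the probability of at least one match is 1 − 0.554 = 0.446.

0.446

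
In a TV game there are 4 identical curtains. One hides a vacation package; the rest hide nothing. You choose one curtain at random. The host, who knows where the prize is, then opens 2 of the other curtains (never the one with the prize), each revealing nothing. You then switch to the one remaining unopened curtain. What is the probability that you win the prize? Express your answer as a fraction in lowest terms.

Your original curtain holds the prize with probability 1/4, so the other 3 collectively hold it with probability 3/4.
The host can always find 2 empty curtains to open, so the reveals don't change that 3/4; it is now spread over the 1 remaining unopened curtain.
P(win by switching) = (3/4) · (1/1) = 3/4.

3/4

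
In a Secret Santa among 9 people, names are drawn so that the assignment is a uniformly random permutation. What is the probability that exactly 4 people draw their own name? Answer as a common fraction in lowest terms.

Choose which 4 of the 9 are fixed: C(9,4) = 126 ways.
The remaining 5 must have no fixed point: D(5) = 44.
P = 126·44/362880 = 11/720.

11/720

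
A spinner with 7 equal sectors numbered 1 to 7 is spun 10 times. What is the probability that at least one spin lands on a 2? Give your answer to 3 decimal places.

0.786

P(no spin lands on a 2) = (6/7)^10 ≈ 0.214.
P(at least one) = 1 − 0.214 = 0.786.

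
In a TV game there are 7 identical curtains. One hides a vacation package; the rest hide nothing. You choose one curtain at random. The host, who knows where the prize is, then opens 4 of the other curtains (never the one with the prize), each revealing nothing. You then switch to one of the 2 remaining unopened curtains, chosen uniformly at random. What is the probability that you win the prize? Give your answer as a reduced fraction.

3/7

Your original curtain holds the prize with probability 1/7, so the other 6 collectively hold it with probability 6/7.
The host can always find 4 empty curtains to open, so the reveals don't change that 6/7; it is now spread over the 2 remaining unopened curtains.
P(win by switching) = (6/7) · (1/2) = 3/7.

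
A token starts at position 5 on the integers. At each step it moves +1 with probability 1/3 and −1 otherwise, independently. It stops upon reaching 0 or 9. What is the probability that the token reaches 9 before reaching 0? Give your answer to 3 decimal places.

0.061

Let r = q/p = (2/3)/(1/3) = 2. The recurrence P(i) = p·P(i+1) + q·P(i−1) with P(0)=0, P(9)=1 gives P(i) = (1 − r^i)/(1 − r^9).
P(5) = (1 − (2)^5) / (1 − (2)^9) = 31/511 ≈ 0.061.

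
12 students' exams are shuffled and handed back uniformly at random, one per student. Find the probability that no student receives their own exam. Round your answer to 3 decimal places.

This is the derangement probability: permutations of 12 with no fixed point.
D(12) = 12! · (1 − 1/1! + 1/2! − ··· + (−1)^12/12!) = 176214841.
P = 176214841/479001600 = 16019531/43545600 ≈ 0.368.

0.368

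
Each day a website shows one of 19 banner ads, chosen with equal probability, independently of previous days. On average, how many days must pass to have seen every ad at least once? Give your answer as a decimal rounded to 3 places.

After i distinct types are collected, each trial gives a new one with probability (19−i)/19, so the expected wait for the next new type is 19/(19−i).
E = 19/19 + 19/18 + 19/17 + 19/16 + 19/15 + 19/14 + 19/13 + 19/12 + 19/11 + 19/10 + 19/9 + 19/8 + 19/7 + 19/6 + 19/5 + 19/4 + 19/3 + 19/2 + 19/1 = 275295799/4084080 ≈ 67.407.

67.407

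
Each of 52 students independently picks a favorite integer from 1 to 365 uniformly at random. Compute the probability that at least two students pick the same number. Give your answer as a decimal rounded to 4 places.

0.9780

It's easier to compute the probability that all 52 are distinct.
P(all distinct) = 365/365 · 364/365 · ··· · 314/365 ≈ 0.0220.
So the probability of at least one match is 1 − 0.0220 = 0.9780.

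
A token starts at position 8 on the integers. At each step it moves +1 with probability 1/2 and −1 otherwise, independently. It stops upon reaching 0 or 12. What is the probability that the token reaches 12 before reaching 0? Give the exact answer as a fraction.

With a fair step, P(i) = ½P(i−1) + ½P(i+1) with P(0)=0, P(12)=1 has the linear solution P(i) = i/12.
P(8) = 8/12 = 2/3.

2/3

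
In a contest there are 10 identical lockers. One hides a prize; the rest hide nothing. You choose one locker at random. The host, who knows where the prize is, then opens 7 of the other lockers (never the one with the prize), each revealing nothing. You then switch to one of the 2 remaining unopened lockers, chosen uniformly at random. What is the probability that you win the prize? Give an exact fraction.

Your original locker holds the prize with probability 1/10, so the other 9 collectively hold it with probability 9/10.
The host can always find 7 empty lockers to open, so the reveals don't change that 9/10; it is now spread over the 2 remaining unopened lockers.
P(win by switching) = (9/10) · (1/2) = 9/20.

9/20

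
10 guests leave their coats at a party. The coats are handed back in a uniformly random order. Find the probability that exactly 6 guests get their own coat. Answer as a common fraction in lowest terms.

1/1920

Choose which 6 of the 10 are fixed: C(10,6) = 210 ways.
The remaining 4 must have no fixed point: D(4) = 9.
P = 210·9/3628800 = 1/1920.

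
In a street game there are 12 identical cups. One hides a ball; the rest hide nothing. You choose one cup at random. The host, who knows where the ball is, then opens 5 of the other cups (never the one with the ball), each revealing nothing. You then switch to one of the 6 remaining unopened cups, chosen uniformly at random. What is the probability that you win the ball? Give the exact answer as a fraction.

Your original cup holds the ball with probability 1/12, so the other 11 collectively hold it with probability 11/12.
The host can always find 5 empty cups to open, so the reveals don't change that 11/12; it is now spread over the 6 remaining unopened cups.
P(win by switching) = (11/12) · (1/6) = 11/72.

11/72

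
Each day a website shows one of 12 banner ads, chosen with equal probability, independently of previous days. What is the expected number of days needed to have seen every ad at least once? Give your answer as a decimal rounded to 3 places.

After i distinct types are collected, each trial gives a new one with probability (12−i)/12, so the expected wait for the next new type is 12/(12−i).
E = 12/12 + 12/11 + 12/10 + 12/9 + 12/8 + 12/7 + 12/6 + 12/5 + 12/4 + 12/3 + 12/2 + 12/1 = 86021/2310 ≈ 37.239.

37.239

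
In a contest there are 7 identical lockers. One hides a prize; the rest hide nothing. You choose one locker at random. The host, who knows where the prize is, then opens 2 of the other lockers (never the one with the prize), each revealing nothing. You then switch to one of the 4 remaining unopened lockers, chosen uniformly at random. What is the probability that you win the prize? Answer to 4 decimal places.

Your original locker holds the prize with probability 1/7, so the other 6 collectively hold it with probability 6/7.
The host can always find 2 empty lockers to open, so the reveals don't change that 6/7; it is now spread over the 4 remaining unopened lockers.
P(win by switching) = (6/7) · (1/4) = 3/14 ≈ 0.2143.

0.2143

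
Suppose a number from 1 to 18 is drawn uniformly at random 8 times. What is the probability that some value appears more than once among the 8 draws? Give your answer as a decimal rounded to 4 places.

0.8399

P(all 8 different) = 18/18 · 17/18 · ··· · 11/18 ≈ 0.1601.
P(at least two equal) = 1 − 0.1601 = 0.8399.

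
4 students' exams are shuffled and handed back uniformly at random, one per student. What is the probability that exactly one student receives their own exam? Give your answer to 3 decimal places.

0.333

Choose which one is fixed: C(4,1) = 4 ways.
The remaining 3 must have no fixed point: D(3) = 2.
P = 4·2/24 = 1/3 ≈ 0.333.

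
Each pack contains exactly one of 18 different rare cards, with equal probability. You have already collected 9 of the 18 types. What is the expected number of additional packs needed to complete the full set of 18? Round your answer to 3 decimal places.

Starting from 9 distinct types, each trial gives a new one with probability (18−i)/18 when i types are held, so the wait for the next new type is 18/(18−i).
E = 18/9 + 18/8 + 18/7 + 18/6 + 18/5 + 18/4 + 18/3 + 18/2 + 18/1 = 7129/140 ≈ 50.921.

50.921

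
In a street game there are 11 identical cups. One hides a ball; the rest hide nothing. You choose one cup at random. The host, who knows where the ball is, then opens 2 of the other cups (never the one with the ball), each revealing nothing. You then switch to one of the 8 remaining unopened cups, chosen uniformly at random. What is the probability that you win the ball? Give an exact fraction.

Your original cup holds the ball with probability 1/11, so the other 10 collectively hold it with probability 10/11.
The host can always find 2 empty cups to open, so the reveals don't change that 10/11; it is now spread over the 8 remaining unopened cups.
P(win by switching) = (10/11) · (1/8) = 5/44.

5/44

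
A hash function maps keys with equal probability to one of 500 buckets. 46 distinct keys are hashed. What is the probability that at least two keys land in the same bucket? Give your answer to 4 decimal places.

0.8819

It's easier to compute the probability that all 46 are distinct.
P(all distinct) = 500/500 · 499/500 · ··· · 455/500 ≈ 0.1181.
So the probability of at least one match is 1 − 0.1181 = 0.8819.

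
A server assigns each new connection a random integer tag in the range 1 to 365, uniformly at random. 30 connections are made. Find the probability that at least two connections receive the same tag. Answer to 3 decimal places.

It's easier to compute the probability that all 30 are distinct.
P(all distinct) = 365/365 · 364/365 · ··· · 336/365 ≈ 0.294.
So the probability of at least one match is 1 − 0.294 = 0.706.

0.706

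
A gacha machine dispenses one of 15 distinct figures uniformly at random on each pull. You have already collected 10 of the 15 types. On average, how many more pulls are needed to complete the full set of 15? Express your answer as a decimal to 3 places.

Starting from 10 distinct types, each trial gives a new one with probability (15−i)/15 when i types are held, so the wait for the next new type is 15/(15−i).
E = 15/5 + 15/4 + 15/3 + 15/2 + 15/1 = 137/4 ≈ 34.250.

34.250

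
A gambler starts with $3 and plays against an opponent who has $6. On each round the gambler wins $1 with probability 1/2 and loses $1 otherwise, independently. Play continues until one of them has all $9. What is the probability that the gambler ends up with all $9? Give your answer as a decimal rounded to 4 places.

With a fair step, P(i) = ½P(i−1) + ½P(i+1) with P(0)=0, P(9)=1 has the linear solution P(i) = i/9.
P(3) = 3/9 = 1/3 ≈ 0.3333.

0.3333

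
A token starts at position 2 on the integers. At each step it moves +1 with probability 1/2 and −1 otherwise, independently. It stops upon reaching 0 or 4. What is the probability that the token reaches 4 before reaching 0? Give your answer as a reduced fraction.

With a fair step, P(i) = ½P(i−1) + ½P(i+1) with P(0)=0, P(4)=1 has the linear solution P(i) = i/4.
P(2) = 2/4 = 1/2.

1/2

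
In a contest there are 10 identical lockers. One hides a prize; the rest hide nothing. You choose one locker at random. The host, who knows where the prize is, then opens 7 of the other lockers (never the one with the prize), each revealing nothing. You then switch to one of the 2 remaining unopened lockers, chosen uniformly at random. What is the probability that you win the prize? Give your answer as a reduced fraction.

9/20

Your original locker holds the prize with probability 1/10, so the other 9 collectively hold it with probability 9/10.
The host can always find 7 empty lockers to open, so the reveals don't change that 9/10; it is now spread over the 2 remaining unopened lockers.
P(win by switching) = (9/10) · (1/2) = 9/20.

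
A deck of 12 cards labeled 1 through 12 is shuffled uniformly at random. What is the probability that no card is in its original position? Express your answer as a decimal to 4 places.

0.3679

This is the derangement probability: permutations of 12 with no fixed point.
D(12) = 12! · (1 − 1/1! + 1/2! − ··· + (−1)^12/12!) = 176214841.
P = 176214841/479001600 = 16019531/43545600 ≈ 0.3679.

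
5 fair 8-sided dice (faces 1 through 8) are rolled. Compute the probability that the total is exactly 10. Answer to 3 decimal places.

0.004

There are 8^5 = 32768 equally likely outcomes.
The number of ordered 5-tuples from {1,…,8} summing to 10 is 126.
P(sum = 10) = 126/32768 = 63/16384 ≈ 0.004.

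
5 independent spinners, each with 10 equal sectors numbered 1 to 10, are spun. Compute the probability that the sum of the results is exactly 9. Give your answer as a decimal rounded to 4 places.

0.0007

There are 10^5 = 100000 equally likely outcomes.
The number of ordered 5-tuples from {1,…,10} summing to 9 is 70.
P(sum = 9) = 70/100000 = 7/10000 ≈ 0.0007.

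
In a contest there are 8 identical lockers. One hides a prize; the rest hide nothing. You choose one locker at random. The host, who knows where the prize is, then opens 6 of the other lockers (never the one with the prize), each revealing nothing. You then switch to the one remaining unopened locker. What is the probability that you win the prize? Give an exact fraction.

7/8

Your original locker holds the prize with probability 1/8, so the other 7 collectively hold it with probability 7/8.
The host can always find 6 empty lockers to open, so the reveals don't change that 7/8; it is now spread over the 1 remaining unopened locker.
P(win by switching) = (7/8) · (1/1) = 7/8.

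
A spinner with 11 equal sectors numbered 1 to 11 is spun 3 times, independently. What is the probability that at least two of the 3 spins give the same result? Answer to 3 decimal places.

P(all 3 different) = 11/11 · 10/11 · ··· · 9/11 ≈ 0.744.
P(at least two equal) = 1 − 0.744 = 0.256.

0.256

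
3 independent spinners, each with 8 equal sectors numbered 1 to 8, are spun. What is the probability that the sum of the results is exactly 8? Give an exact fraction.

21/512

There are 8^3 = 512 equally likely outcomes.
The number of ordered 3-tuples from {1,…,8} summing to 8 is 21.
P(sum = 8) = 21/512.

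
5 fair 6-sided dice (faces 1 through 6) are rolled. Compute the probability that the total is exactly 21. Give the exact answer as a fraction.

There are 6^5 = 7776 equally likely outcomes.
The number of ordered 5-tuples from {1,…,6} summing to 21 is 540.
P(sum = 21) = 540/7776 = 5/72.

5/72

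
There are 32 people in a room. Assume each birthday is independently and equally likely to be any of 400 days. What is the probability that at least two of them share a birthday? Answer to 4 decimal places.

It's easier to compute the probability that all 32 are distinct.
P(all distinct) = 400/400 · 399/400 · ··· · 369/400 ≈ 0.2797.
So the probability of at least one match is 1 − 0.2797 = 0.7203.

0.7203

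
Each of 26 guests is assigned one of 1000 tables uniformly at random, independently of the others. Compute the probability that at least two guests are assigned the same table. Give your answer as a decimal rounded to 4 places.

0.2795

It's easier to compute the probability that all 26 are distinct.
P(all distinct) = 1000/1000 · 999/1000 · ··· · 975/1000 ≈ 0.7205.
So the probability of at least one match is 1 − 0.7205 = 0.2795.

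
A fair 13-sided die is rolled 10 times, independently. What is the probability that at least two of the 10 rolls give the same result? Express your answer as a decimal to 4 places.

P(all 10 different) = 13/13 · 12/13 · ··· · 4/13 ≈ 0.0075.
P(at least two equal) = 1 − 0.0075 = 0.9925.

0.9925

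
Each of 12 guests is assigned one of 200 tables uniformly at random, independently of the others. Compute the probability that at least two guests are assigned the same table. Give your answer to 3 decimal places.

It's easier to compute the probability that all 12 are distinct.
P(all distinct) = 200/200 · 199/200 · ··· · 189/200 ≈ 0.714.
So the probability of at least one match is 1 − 0.714 = 0.286.

0.286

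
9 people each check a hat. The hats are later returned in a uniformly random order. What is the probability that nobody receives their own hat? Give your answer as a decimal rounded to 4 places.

0.3679

This is the derangement probability: permutations of 9 with no fixed point.
D(9) = 9! · (1 − 1/1! + 1/2! − ··· + (−1)^9/9!) = 133496.
P = 133496/362880 = 16687/45360 ≈ 0.3679.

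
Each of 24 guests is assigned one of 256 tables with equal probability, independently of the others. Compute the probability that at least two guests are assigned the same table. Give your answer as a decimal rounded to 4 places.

It's easier to compute the probability that all 24 are distinct.
P(all distinct) = 256/256 · 255/256 · ··· · 233/256 ≈ 0.3287.
So the probability of at least one match is 1 − 0.3287 = 0.6713.

0.6713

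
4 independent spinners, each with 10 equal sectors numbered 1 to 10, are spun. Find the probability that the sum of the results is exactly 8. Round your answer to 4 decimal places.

0.0035

There are 10^4 = 10000 equally likely outcomes.
The number of ordered 4-tuples from {1,…,10} summing to 8 is 35.
P(sum = 8) = 35/10000 = 7/2000 ≈ 0.0035.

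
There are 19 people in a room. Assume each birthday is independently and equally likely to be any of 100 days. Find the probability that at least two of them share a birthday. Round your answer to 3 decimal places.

It's easier to compute the probability that all 19 are distinct.
P(all distinct) = 100/100 · 99/100 · ··· · 82/100 ≈ 0.161.
So the probability of at least one match is 1 − 0.161 = 0.839.

0.839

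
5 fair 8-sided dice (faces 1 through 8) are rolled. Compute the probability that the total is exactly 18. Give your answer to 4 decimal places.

There are 8^5 = 32768 equally likely outcomes.
The number of ordered 5-tuples from {1,…,8} summing to 18 is 1750.
P(sum = 18) = 1750/32768 = 875/16384 ≈ 0.0534.

0.0534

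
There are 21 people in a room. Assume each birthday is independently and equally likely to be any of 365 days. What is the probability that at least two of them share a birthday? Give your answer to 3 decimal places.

It's easier to compute the probability that all 21 are distinct.
P(all distinct) = 365/365 · 364/365 · ··· · 345/365 ≈ 0.556.
So the probability of at least one match is 1 − 0.556 = 0.444.

0.444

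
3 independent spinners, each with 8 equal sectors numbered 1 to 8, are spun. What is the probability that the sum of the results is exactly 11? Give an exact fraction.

There are 8^3 = 512 equally likely outcomes.
The number of ordered 3-tuples from {1,…,8} summing to 11 is 42.
P(sum = 11) = 42/512 = 21/256.

21/256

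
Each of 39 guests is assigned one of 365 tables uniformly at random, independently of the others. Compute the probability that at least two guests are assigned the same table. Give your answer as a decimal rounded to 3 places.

It's easier to compute the probability that all 39 are distinct.
P(all distinct) = 365/365 · 364/365 · ··· · 327/365 ≈ 0.122.
So the probability of at least one match is 1 − 0.122 = 0.878.

0.878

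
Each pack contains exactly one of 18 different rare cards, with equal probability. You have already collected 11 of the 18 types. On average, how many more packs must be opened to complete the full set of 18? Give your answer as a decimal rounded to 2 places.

Starting from 11 distinct types, each trial gives a new one with probability (18−i)/18 when i types are held, so the wait for the next new type is 18/(18−i).
E = 18/7 + 18/6 + 18/5 + 18/4 + 18/3 + 18/2 + 18/1 = 3267/70 ≈ 46.67.

46.67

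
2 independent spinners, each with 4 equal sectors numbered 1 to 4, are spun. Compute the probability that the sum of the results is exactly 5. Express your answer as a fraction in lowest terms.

There are 4^2 = 16 equally likely outcomes.
The number of ordered 2-tuples from {1,…,4} summing to 5 is 4.
P(sum = 5) = 4/16 = 1/4.

1/4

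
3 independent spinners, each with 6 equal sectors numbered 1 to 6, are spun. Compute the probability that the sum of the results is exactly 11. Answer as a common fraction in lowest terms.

There are 6^3 = 216 equally likely outcomes.
The number of ordered 3-tuples from {1,…,6} summing to 11 is 27.
P(sum = 11) = 27/216 = 1/8.

1/8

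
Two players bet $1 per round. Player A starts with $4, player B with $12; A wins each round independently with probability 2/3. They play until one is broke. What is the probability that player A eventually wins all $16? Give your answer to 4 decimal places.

0.9375

Let r = q/p = (1/3)/(2/3) = 1/2. The recurrence P(i) = p·P(i+1) + q·P(i−1) with P(0)=0, P(16)=1 gives P(i) = (1 − r^i)/(1 − r^16).
P(4) = (1 − (1/2)^4) / (1 − (1/2)^16) = 4096/4369 ≈ 0.9375.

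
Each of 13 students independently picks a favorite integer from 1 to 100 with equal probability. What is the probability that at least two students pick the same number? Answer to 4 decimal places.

It's easier to compute the probability that all 13 are distinct.
P(all distinct) = 100/100 · 99/100 · ··· · 88/100 ≈ 0.4428.
So the probability of at least one match is 1 − 0.4428 = 0.5572.

0.5572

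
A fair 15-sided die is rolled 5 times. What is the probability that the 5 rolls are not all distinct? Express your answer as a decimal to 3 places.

P(all 5 different) = 15/15 · 14/15 · ··· · 11/15 ≈ 0.475.
P(at least two equal) = 1 − 0.475 = 0.525.

0.525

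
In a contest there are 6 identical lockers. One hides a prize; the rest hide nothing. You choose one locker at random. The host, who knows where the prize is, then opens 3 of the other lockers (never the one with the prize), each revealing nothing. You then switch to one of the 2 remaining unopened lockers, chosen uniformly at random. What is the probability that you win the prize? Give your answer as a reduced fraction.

Your original locker holds the prize with probability 1/6, so the other 5 collectively hold it with probability 5/6.
The host can always find 3 empty lockers to open, so the reveals don't change that 5/6; it is now spread over the 2 remaining unopened lockers.
P(win by switching) = (5/6) · (1/2) = 5/12.

5/12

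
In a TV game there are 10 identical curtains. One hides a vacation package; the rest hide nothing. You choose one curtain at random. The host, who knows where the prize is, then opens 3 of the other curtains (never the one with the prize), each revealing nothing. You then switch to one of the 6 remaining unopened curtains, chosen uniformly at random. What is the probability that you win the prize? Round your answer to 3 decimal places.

0.150

Your original curtain holds the prize with probability 1/10, so the other 9 collectively hold it with probability 9/10.
The host can always find 3 empty curtains to open, so the reveals don't change that 9/10; it is now spread over the 6 remaining unopened curtains.
P(win by switching) = (9/10) · (1/6) = 3/20 ≈ 0.150.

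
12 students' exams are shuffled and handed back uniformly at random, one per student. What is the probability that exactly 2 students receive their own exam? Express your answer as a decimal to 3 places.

0.184

Choose which 2 of the 12 are fixed: C(12,2) = 66 ways.
The remaining 10 must have no fixed point: D(10) = 1334961.
P = 66·1334961/479001600 = 16481/89600 ≈ 0.184.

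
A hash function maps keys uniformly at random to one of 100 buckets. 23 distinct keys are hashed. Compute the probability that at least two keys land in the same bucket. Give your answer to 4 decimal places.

It's easier to compute the probability that all 23 are distinct.
P(all distinct) = 100/100 · 99/100 · ··· · 78/100 ≈ 0.0643.
So the probability of at least one match is 1 − 0.0643 = 0.9357.

0.9357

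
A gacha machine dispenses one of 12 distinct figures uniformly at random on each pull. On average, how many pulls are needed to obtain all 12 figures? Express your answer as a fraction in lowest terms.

86021/2310

After i distinct types are collected, each trial gives a new one with probability (12−i)/12, so the expected wait for the next new type is 12/(12−i).
E = 12/12 + 12/11 + 12/10 + 12/9 + 12/8 + 12/7 + 12/6 + 12/5 + 12/4 + 12/3 + 12/2 + 12/1 = 86021/2310.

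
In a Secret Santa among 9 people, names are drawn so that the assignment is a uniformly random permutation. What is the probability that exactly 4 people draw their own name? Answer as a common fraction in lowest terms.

11/720

Choose which 4 of the 9 are fixed: C(9,4) = 126 ways.
The remaining 5 must have no fixed point: D(5) = 44.
P = 126·44/362880 = 11/720.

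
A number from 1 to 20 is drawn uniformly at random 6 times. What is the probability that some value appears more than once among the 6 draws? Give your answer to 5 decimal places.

0.56395

P(all 6 different) = 20/20 · 19/20 · ··· · 15/20 ≈ 0.43605.
P(at least two equal) = 1 − 0.43605 = 0.56395.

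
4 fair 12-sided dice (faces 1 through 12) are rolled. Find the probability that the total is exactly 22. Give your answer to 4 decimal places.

0.0479

There are 12^4 = 20736 equally likely outcomes.
The number of ordered 4-tuples from {1,…,12} summing to 22 is 994.
P(sum = 22) = 994/20736 = 497/10368 ≈ 0.0479.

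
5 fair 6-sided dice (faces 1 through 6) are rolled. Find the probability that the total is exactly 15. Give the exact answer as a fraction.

217/2592

There are 6^5 = 7776 equally likely outcomes.
The number of ordered 5-tuples from {1,…,6} summing to 15 is 651.
P(sum = 15) = 651/7776 = 217/2592.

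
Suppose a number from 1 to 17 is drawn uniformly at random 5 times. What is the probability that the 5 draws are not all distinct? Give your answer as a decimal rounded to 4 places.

0.4770

P(all 5 different) = 17/17 · 16/17 · ··· · 13/17 ≈ 0.5230.
P(at least two equal) = 1 − 0.5230 = 0.4770.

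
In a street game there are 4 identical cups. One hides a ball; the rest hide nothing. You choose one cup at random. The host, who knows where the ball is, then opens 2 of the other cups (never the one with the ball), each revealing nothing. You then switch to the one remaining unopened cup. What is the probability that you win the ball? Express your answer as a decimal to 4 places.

Your original cup holds the ball with probability 1/4, so the other 3 collectively hold it with probability 3/4.
The host can always find 2 empty cups to open, so the reveals don't change that 3/4; it is now spread over the 1 remaining unopened cup.
P(win by switching) = (3/4) · (1/1) = 3/4 ≈ 0.7500.

0.7500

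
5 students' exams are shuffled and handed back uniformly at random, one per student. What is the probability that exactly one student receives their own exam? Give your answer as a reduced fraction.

Choose which one is fixed: C(5,1) = 5 ways.
The remaining 4 must have no fixed point: D(4) = 9.
P = 5·9/120 = 3/8.

3/8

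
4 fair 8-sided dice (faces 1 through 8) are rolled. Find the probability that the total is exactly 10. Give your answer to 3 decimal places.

There are 8^4 = 4096 equally likely outcomes.
The number of ordered 4-tuples from {1,…,8} summing to 10 is 84.
P(sum = 10) = 84/4096 = 21/1024 ≈ 0.021.

0.021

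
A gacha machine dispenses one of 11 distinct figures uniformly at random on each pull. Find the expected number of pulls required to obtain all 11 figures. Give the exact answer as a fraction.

After i distinct types are collected, each trial gives a new one with probability (11−i)/11, so the expected wait for the next new type is 11/(11−i).
E = 11/11 + 11/10 + 11/9 + 11/8 + 11/7 + 11/6 + 11/5 + 11/4 + 11/3 + 11/2 + 11/1 = 83711/2520.

83711/2520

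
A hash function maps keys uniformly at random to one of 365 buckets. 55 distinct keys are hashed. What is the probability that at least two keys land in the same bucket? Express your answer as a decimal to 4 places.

0.9863

It's easier to compute the probability that all 55 are distinct.
P(all distinct) = 365/365 · 364/365 · ··· · 311/365 ≈ 0.0137.
So the probability of at least one match is 1 − 0.0137 = 0.9863.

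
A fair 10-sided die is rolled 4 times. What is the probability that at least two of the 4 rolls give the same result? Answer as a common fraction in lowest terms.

62/125

P(all 4 different) = 10/10 · 9/10 · ··· · 7/10 = 63/125.
P(at least two equal) = 1 − 63/125 = 62/125.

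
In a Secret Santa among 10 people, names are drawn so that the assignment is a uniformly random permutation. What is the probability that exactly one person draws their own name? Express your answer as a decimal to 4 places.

Choose which one is fixed: C(10,1) = 10 ways.
The remaining 9 must have no fixed point: D(9) = 133496.
P = 10·133496/3628800 = 16687/45360 ≈ 0.3679.

0.3679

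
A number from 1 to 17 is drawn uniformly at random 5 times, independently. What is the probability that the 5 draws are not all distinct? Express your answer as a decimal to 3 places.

0.477

P(all 5 different) = 17/17 · 16/17 · ··· · 13/17 ≈ 0.523.
P(at least two equal) = 1 − 0.523 = 0.477.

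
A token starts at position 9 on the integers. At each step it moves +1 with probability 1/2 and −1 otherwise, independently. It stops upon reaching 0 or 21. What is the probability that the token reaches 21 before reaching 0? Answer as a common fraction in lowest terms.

3/7

With a fair step, P(i) = ½P(i−1) + ½P(i+1) with P(0)=0, P(21)=1 has the linear solution P(i) = i/21.
P(9) = 9/21 = 3/7.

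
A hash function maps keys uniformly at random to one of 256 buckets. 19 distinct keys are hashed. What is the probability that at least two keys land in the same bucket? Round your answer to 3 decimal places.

0.496

It's easier to compute the probability that all 19 are distinct.
P(all distinct) = 256/256 · 255/256 · ··· · 238/256 ≈ 0.504.
So the probability of at least one match is 1 − 0.504 = 0.496.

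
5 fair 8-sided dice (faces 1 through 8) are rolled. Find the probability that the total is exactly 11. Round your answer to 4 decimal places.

There are 8^5 = 32768 equally likely outcomes.
The number of ordered 5-tuples from {1,…,8} summing to 11 is 210.
P(sum = 11) = 210/32768 = 105/16384 ≈ 0.0064.

0.0064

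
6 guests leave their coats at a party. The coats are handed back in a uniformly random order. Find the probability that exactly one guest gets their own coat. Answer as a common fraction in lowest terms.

Choose which one is fixed: C(6,1) = 6 ways.
The remaining 5 must have no fixed point: D(5) = 44.
P = 6·44/720 = 11/30.

11/30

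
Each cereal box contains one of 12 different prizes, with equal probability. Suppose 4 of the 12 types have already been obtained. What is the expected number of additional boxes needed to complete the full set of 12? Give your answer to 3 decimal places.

32.614

Starting from 4 distinct types, each trial gives a new one with probability (12−i)/12 when i types are held, so the wait for the next new type is 12/(12−i).
E = 12/8 + 12/7 + 12/6 + 12/5 + 12/4 + 12/3 + 12/2 + 12/1 = 2283/70 ≈ 32.614.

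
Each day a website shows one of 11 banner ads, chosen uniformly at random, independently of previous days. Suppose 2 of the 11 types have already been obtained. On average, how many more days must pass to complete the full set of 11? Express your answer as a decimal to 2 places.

31.12

Starting from 2 distinct types, each trial gives a new one with probability (11−i)/11 when i types are held, so the wait for the next new type is 11/(11−i).
E = 11/9 + 11/8 + 11/7 + 11/6 + 11/5 + 11/4 + 11/3 + 11/2 + 11/1 = 78419/2520 ≈ 31.12.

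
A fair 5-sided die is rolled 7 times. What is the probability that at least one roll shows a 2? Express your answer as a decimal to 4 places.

0.7903

P(no roll shows a 2) = (4/5)^7 ≈ 0.2097.
P(at least one) = 1 − 0.2097 = 0.7903.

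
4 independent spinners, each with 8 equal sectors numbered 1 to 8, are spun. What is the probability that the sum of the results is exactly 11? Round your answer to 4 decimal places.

There are 8^4 = 4096 equally likely outcomes.
The number of ordered 4-tuples from {1,…,8} summing to 11 is 120.
P(sum = 11) = 120/4096 = 15/512 ≈ 0.0293.

0.0293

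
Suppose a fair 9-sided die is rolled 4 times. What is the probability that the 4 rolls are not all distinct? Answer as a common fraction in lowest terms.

131/243

P(all 4 different) = 9/9 · 8/9 · ··· · 6/9 = 112/243.
P(at least two equal) = 1 − 112/243 = 131/243.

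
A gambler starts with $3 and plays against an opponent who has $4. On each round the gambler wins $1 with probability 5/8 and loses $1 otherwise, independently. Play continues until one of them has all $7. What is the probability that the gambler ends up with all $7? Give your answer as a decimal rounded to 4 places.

0.8066

Let r = q/p = (3/8)/(5/8) = 3/5. The recurrence P(i) = p·P(i+1) + q·P(i−1) with P(0)=0, P(7)=1 gives P(i) = (1 − r^i)/(1 − r^7).
P(3) = (1 − (3/5)^3) / (1 − (3/5)^7) = 30625/37969 ≈ 0.8066.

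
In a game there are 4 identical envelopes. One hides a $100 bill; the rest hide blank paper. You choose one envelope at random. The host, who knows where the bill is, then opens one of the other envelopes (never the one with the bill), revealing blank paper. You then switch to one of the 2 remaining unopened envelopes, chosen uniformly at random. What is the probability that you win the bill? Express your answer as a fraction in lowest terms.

Your original envelope holds the bill with probability 1/4, so the other 3 collectively hold it with probability 3/4.
The host can always find an empty envelope to open, so this doesn't change that 3/4; it is now spread over the 2 remaining unopened envelopes.
P(win by switching) = (3/4) · (1/2) = 3/8.

3/8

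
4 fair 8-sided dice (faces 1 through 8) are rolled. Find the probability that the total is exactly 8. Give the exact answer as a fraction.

There are 8^4 = 4096 equally likely outcomes.
The number of ordered 4-tuples from {1,…,8} summing to 8 is 35.
P(sum = 8) = 35/4096.

35/4096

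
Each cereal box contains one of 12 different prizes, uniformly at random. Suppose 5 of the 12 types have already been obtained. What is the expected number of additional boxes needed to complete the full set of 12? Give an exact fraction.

1089/35

Starting from 5 distinct types, each trial gives a new one with probability (12−i)/12 when i types are held, so the wait for the next new type is 12/(12−i).
E = 12/7 + 12/6 + 12/5 + 12/4 + 12/3 + 12/2 + 12/1 = 1089/35.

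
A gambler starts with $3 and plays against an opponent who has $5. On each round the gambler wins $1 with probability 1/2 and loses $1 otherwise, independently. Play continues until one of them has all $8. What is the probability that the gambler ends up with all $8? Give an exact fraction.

With a fair step, P(i) = ½P(i−1) + ½P(i+1) with P(0)=0, P(8)=1 has the linear solution P(i) = i/8.
P(3) = 3/8.

3/8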